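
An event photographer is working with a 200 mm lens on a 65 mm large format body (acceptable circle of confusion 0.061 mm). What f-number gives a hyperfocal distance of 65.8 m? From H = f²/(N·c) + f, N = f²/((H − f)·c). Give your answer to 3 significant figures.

f/10

Rearrange H = f²/(N·c) + f for N: N = f² / ((H − f)·c).
N = 200² / ((65800 − 200) × 0.061) = 40000 / 4002 ≈ 10.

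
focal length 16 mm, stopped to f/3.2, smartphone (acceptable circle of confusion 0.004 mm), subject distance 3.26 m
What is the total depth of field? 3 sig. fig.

1.09 m

Hyperfocal distance H = f²/(N·c) + f = 16²/(3.2 × 0.004) + 16 = 256/0.0128 + 16 ≈ 20016.0 mm ≈ 20.02 m.
Near limit Dn = s·(H − f)/(H + s − 2f) = 3260 × (20016.0 − 16) / (20016.0 + 3260 − 2 × 16) = 3260 × 20000.0 / 23244.0 ≈ 2805.0 mm.
Far limit Df = s·(H − f)/(H − s) = 3260 × (20016.0 − 16) / (20016.0 − 3260) = 3260 × 20000.0 / 16756.0 ≈ 3891.1 mm.
Depth of field = Df − Dn = 3891.1 − 2805.0 ≈ 1086.1 mm ≈ 1.09 m.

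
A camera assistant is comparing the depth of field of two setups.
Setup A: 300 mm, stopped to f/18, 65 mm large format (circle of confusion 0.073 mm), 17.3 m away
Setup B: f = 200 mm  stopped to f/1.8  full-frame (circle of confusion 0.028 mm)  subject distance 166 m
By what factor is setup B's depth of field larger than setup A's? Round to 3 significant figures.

Setup A: H = 300²/(18×0.073) + 300 ≈ 68793.2 mm; DoF = Df − Dn = 23011.4 − 13860.0 ≈ 9151.4 mm.
Setup B: H = 200²/(1.8×0.028) + 200 ≈ 793850.8 mm; DoF = Df − Dn = 209837 − 137314 ≈ 72523 mm.
Ratio = 72523 / 9151.4 ≈ 7.92.

7.92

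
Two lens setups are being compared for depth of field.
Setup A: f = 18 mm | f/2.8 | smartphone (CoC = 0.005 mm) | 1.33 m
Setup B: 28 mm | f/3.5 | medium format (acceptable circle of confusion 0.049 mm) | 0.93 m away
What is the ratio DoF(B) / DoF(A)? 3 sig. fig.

Setup A: H = 18²/(2.8×0.005) + 18 ≈ 23160.9 mm; DoF = Df − Dn = 1409.93 − 1258.65 ≈ 151.28 mm.
Setup B: H = 28²/(3.5×0.049) + 28 ≈ 4599.4 mm; DoF = Df − Dn = 1158.61 − 776.74 ≈ 381.87 mm.
Ratio = 381.87 / 151.28 ≈ 2.52.

2.52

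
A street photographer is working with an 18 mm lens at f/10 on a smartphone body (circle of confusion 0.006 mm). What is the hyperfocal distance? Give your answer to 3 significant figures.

5.42 m

Hyperfocal distance H = f²/(N·c) + f = 18²/(10 × 0.006) + 18 = 324/0.06 + 18 ≈ 5418.0 mm ≈ 5.42 m.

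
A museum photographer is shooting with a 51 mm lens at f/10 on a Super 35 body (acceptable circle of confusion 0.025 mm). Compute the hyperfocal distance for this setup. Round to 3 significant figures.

10.5 m

Hyperfocal distance H = f²/(N·c) + f = 51²/(10 × 0.025) + 51 = 2601/0.25 + 51 ≈ 10455.0 mm ≈ 10.5 m.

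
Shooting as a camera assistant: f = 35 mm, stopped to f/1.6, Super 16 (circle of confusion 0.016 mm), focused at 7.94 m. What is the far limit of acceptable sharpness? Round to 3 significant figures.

9.51 m

Hyperfocal distance H = f²/(N·c) + f = 35²/(1.6 × 0.016) + 35 = 1225/0.0256 + 35 ≈ 47886.6 mm ≈ 47.89 m.
Far limit Df = s·(H − f)/(H − s) = 7940 × (47886.6 − 35) / (47886.6 − 7940) = 7940 × 47851.6 / 39946.6 ≈ 9511.2 mm ≈ 9.51 m.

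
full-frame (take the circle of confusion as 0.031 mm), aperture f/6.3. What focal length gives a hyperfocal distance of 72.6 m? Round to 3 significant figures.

From H = f²/(N·c) + f, with f ≪ H: f ≈ √(H·N·c) = √(72600 × 6.3 × 0.031) = √14179 ≈ 119.1 mm.
The +f correction barely moves this — solving exactly, f² + N·c·f − N·c·H = 0 ⇒ f = (−N·c + √((N·c)² + 4·N·c·H))/2 = (−0.1953 + √56715)/2 ≈ 118.98 mm, so f ≈ 119 mm.

119 mm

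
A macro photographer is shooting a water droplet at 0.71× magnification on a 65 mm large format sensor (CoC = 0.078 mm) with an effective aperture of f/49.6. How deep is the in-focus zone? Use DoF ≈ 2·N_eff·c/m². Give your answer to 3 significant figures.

15.3 mm

At magnification m, DoF ≈ 2·N_eff·c/m² = 2 × 49.6 × 0.078 / 0.71² = 7.738 / 0.5041 ≈ 15.3 mm.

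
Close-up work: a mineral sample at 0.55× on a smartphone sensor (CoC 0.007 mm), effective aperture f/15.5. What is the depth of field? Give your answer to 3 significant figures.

0.717 mm

At magnification m, DoF ≈ 2·N_eff·c/m² = 2 × 15.5 × 0.007 / 0.55² = 0.217 / 0.3025 ≈ 0.717 mm.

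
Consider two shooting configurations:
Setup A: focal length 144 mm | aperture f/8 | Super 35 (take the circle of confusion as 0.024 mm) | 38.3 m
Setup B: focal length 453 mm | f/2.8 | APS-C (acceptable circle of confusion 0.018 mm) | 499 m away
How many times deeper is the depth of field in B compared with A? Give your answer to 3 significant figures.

Setup A: H = 144²/(8×0.024) + 144 ≈ 108144.0 mm; DoF = Df − Dn = 59223 − 28301 ≈ 30922 mm.
Setup B: H = 453²/(2.8×0.018) + 453 ≈ 4072060.1 mm; DoF = Df − Dn = 568625 − 444565 ≈ 124060 mm.
Ratio = 124060 / 30922 ≈ 4.01.

4.01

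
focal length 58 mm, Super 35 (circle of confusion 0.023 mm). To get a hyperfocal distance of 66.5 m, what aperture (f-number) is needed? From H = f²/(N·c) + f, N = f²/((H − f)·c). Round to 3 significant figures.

Rearrange H = f²/(N·c) + f for N: N = f² / ((H − f)·c).
N = 58² / ((66500 − 58) × 0.023) = 3364 / 1528 ≈ 2.20.

f/2.20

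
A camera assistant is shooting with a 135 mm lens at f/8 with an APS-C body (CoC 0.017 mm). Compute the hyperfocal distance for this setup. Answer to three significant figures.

Hyperfocal distance H = f²/(N·c) + f = 135²/(8 × 0.017) + 135 = 18225/0.136 + 135 ≈ 134142.4 mm ≈ 134 m.

134 m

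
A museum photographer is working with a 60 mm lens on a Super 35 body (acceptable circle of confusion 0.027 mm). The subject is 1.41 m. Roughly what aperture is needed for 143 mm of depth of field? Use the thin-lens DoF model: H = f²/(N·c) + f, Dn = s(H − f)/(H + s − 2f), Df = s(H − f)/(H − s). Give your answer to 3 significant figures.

f/5

Write h = H − f = f²/(N·c). The thin-lens limits are Dn = s·h/(h + (s−f)) and Df = s·h/(h − (s−f)), so DoF = Df − Dn = 2·s·(s−f)·h / (h² − (s−f)²).
That is a quadratic in h: DoF·h² − 2·s·(s−f)·h − DoF·(s−f)² = 0 ⇒ h = (s−f)·(s + √(s² + DoF²)) / DoF = 1350 × (1410 + √(1410² + 143²)) / 143 = 1350 × (1410 + 1417.23) / 143 ≈ 26691 mm.
Then N = f²/(c·h) = 60² / (0.027 × 26691) = 3600 / 720.65 ≈ 5.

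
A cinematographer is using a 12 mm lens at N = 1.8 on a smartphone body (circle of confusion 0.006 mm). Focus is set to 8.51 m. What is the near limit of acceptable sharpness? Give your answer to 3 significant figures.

5.20 m

Hyperfocal distance H = f²/(N·c) + f = 12²/(1.8 × 0.006) + 12 = 144/0.0108 + 12 ≈ 13345.3 mm ≈ 13.35 m.
Near limit Dn = s·(H − f)/(H + s − 2f) = 8510 × (13345.3 − 12) / (13345.3 + 8510 − 2 × 12) = 8510 × 13333.3 / 21831.3 ≈ 5197.4 mm ≈ 5.20 m.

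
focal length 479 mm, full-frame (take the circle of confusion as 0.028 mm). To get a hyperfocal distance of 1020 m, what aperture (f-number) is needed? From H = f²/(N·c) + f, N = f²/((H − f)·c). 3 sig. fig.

Rearrange H = f²/(N·c) + f for N: N = f² / ((H − f)·c).
N = 479² / ((1020000 − 479) × 0.028) = 229441 / 28547 ≈ 8.04.

f/8.04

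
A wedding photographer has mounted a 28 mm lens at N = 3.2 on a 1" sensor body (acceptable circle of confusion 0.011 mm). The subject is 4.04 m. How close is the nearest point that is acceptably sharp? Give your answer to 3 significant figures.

3.42 m

Hyperfocal distance H = f²/(N·c) + f = 28²/(3.2 × 0.011) + 28 = 784/0.0352 + 28 ≈ 22300.7 mm ≈ 22.30 m.
Near limit Dn = s·(H − f)/(H + s − 2f) = 4040 × (22300.7 − 28) / (22300.7 + 4040 − 2 × 28) = 4040 × 22272.7 / 26284.7 ≈ 3423.3 mm ≈ 3.42 m.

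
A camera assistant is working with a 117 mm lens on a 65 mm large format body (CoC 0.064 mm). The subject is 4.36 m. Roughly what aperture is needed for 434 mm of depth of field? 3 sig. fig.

f/2.50

Write h = H − f = f²/(N·c). The thin-lens limits are Dn = s·h/(h + (s−f)) and Df = s·h/(h − (s−f)), so DoF = Df − Dn = 2·s·(s−f)·h / (h² − (s−f)²).
That is a quadratic in h: DoF·h² − 2·s·(s−f)·h − DoF·(s−f)² = 0 ⇒ h = (s−f)·(s + √(s² + DoF²)) / DoF = 4243 × (4360 + √(4360² + 434²)) / 434 = 4243 × (4360 + 4381.55) / 434 ≈ 85462 mm.
Then N = f²/(c·h) = 117² / (0.064 × 85462) = 13689 / 5469.5 ≈ 2.50.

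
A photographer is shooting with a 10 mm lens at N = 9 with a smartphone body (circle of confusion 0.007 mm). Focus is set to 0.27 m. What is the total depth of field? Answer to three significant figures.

90.9 mm

Hyperfocal distance H = f²/(N·c) + f = 10²/(9 × 0.007) + 10 = 100/0.063 + 10 ≈ 1597.3 mm ≈ 1.597 m.
Near limit Dn = s·(H − f)/(H + s − 2f) = 270 × (1597.3 − 10) / (1597.3 + 270 − 2 × 10) = 270 × 1587.3 / 1847.3 ≈ 231.999 mm.
Far limit Df = s·(H − f)/(H − s) = 270 × (1597.3 − 10) / (1597.3 − 270) = 270 × 1587.3 / 1327.3 ≈ 322.889 mm.
Depth of field = Df − Dn = 322.889 − 231.999 ≈ 90.890 mm.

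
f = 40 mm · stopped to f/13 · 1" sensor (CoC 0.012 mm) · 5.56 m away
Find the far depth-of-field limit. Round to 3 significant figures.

Hyperfocal distance H = f²/(N·c) + f = 40²/(13 × 0.012) + 40 = 1600/0.156 + 40 ≈ 10296.4 mm ≈ 10.30 m.
Far limit Df = s·(H − f)/(H − s) = 5560 × (10296.4 − 40) / (10296.4 − 5560) = 5560 × 10256.4 / 4736.4 ≈ 12040 mm ≈ 12.0 m.

12.0 m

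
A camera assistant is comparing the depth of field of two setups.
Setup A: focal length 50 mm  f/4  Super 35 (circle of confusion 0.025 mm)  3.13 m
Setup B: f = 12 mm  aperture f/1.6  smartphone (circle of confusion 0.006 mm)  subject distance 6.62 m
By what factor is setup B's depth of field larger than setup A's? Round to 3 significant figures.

Setup A: H = 50²/(4×0.025) + 50 ≈ 25050.0 mm; DoF = Df − Dn = 3569.80 − 2786.68 ≈ 783.12 mm.
Setup B: H = 12²/(1.6×0.006) + 12 ≈ 15012.0 mm; DoF = Df − Dn = 11832.7 − 4595.5 ≈ 7237.2 mm.
Ratio = 7237.2 / 783.12 ≈ 9.24.

9.24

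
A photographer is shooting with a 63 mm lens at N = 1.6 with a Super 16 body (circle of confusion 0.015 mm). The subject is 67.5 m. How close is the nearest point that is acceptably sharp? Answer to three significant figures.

47.9 m

Hyperfocal distance H = f²/(N·c) + f = 63²/(1.6 × 0.015) + 63 = 3969/0.024 + 63 ≈ 165438.0 mm ≈ 165.4 m.
Near limit Dn = s·(H − f)/(H + s − 2f) = 67500 × (165438.0 − 63) / (165438.0 + 67500 − 2 × 63) = 67500 × 165375.0 / 232812.0 ≈ 47948 mm ≈ 47.9 m.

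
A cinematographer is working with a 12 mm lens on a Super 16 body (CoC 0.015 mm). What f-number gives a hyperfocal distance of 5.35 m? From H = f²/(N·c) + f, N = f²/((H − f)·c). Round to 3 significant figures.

Rearrange H = f²/(N·c) + f for N: N = f² / ((H − f)·c).
N = 12² / ((5350 − 12) × 0.015) = 144 / 80.07 ≈ 1.80.

f/1.80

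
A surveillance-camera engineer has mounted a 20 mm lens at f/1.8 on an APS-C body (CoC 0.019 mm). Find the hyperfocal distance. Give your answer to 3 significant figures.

11.7 m

Hyperfocal distance H = f²/(N·c) + f = 20²/(1.8 × 0.019) + 20 = 400/0.0342 + 20 ≈ 11715.9 mm ≈ 11.7 m.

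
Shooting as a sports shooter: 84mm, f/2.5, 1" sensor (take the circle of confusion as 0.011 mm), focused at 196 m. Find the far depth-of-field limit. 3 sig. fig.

829 m

Hyperfocal distance H = f²/(N·c) + f = 84²/(2.5 × 0.011) + 84 = 7056/0.0275 + 84 ≈ 256665.8 mm ≈ 256.7 m.
Far limit Df = s·(H − f)/(H − s) = 196000 × (256665.8 − 84) / (256665.8 − 196000) = 196000 × 256581.8 / 60665.8 ≈ 828968 mm ≈ 829 m.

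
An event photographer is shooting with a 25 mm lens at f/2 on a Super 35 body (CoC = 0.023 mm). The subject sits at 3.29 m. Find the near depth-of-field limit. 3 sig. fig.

2.65 m

Hyperfocal distance H = f²/(N·c) + f = 25²/(2 × 0.023) + 25 = 625/0.046 + 25 ≈ 13612.0 mm ≈ 13.61 m.
Near limit Dn = s·(H − f)/(H + s − 2f) = 3290 × (13612.0 − 25) / (13612.0 + 3290 − 2 × 25) = 3290 × 13587.0 / 16852.0 ≈ 2652.6 mm ≈ 2.65 m.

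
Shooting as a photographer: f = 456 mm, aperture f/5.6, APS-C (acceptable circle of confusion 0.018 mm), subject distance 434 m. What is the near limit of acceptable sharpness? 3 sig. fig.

359 m

Hyperfocal distance H = f²/(N·c) + f = 456²/(5.6 × 0.018) + 456 = 207936/0.1008 + 456 ≈ 2063313.1 mm ≈ 2063 m.
Near limit Dn = s·(H − f)/(H + s − 2f) = 434000 × (2063313.1 − 456) / (2063313.1 + 434000 − 2 × 456) = 434000 × 2062857.1 / 2496401.1 ≈ 358628 mm ≈ 359 m.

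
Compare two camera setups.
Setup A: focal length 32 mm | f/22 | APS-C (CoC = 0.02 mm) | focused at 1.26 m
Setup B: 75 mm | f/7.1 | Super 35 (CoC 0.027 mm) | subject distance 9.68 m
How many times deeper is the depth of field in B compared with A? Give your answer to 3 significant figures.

Setup A: H = 32²/(22×0.02) + 32 ≈ 2359.3 mm; DoF = Df − Dn = 2667.5 − 824.8 ≈ 1842.7 mm.
Setup B: H = 75²/(7.1×0.027) + 75 ≈ 29417.7 mm; DoF = Df − Dn = 14390.6 − 7292.8 ≈ 7097.8 mm.
Ratio = 7097.8 / 1842.7 ≈ 3.85.

3.85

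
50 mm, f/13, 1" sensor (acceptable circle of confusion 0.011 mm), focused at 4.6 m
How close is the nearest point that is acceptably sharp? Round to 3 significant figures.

Hyperfocal distance H = f²/(N·c) + f = 50²/(13 × 0.011) + 50 = 2500/0.143 + 50 ≈ 17532.5 mm ≈ 17.53 m.
Near limit Dn = s·(H − f)/(H + s − 2f) = 4600 × (17532.5 − 50) / (17532.5 + 4600 − 2 × 50) = 4600 × 17482.5 / 22032.5 ≈ 3650.0 mm ≈ 3.65 m.

3.65 m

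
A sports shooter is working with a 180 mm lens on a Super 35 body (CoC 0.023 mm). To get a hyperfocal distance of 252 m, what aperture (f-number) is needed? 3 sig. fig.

f/5.59

Rearrange H = f²/(N·c) + f for N: N = f² / ((H − f)·c).
N = 180² / ((252000 − 180) × 0.023) = 32400 / 5792 ≈ 5.59.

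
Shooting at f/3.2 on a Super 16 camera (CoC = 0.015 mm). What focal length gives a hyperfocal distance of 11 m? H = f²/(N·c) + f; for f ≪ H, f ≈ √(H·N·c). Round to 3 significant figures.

23.0 mm

From H = f²/(N·c) + f, with f ≪ H: f ≈ √(H·N·c) = √(11000 × 3.2 × 0.015) = √528.00 ≈ 22.98 mm.
The +f correction barely moves this — solving exactly, f² + N·c·f − N·c·H = 0 ⇒ f = (−N·c + √((N·c)² + 4·N·c·H))/2 = (−0.048 + √2112.0)/2 ≈ 22.954 mm, so f ≈ 23.0 mm.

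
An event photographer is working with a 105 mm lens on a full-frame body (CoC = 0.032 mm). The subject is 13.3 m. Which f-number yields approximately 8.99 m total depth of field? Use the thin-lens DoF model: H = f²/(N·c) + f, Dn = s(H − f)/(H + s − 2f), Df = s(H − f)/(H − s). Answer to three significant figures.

Write h = H − f = f²/(N·c). The thin-lens limits are Dn = s·h/(h + (s−f)) and Df = s·h/(h − (s−f)), so DoF = Df − Dn = 2·s·(s−f)·h / (h² − (s−f)²).
That is a quadratic in h: DoF·h² − 2·s·(s−f)·h − DoF·(s−f)² = 0 ⇒ h = (s−f)·(s + √(s² + DoF²)) / DoF = 13195 × (13300 + √(13300² + 8990²)) / 8990 = 13195 × (13300 + 16053.4) / 8990 ≈ 43083 mm.
Then N = f²/(c·h) = 105² / (0.032 × 43083) = 11025 / 1378.7 ≈ 8.

f/8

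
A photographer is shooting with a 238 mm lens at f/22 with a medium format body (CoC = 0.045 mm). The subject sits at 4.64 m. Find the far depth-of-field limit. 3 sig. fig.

5.03 m

Hyperfocal distance H = f²/(N·c) + f = 238²/(22 × 0.045) + 238 = 56644/0.99 + 238 ≈ 57454.2 mm ≈ 57.45 m.
Far limit Df = s·(H − f)/(H − s) = 4640 × (57454.2 − 238) / (57454.2 − 4640) = 4640 × 57216.2 / 52814.2 ≈ 5026.7 mm ≈ 5.03 m.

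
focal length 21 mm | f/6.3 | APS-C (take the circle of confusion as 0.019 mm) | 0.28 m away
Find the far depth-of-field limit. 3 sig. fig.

301 mm

Hyperfocal distance H = f²/(N·c) + f = 21²/(6.3 × 0.019) + 21 = 441/0.1197 + 21 ≈ 3705.2 mm ≈ 3.705 m.
Far limit Df = s·(H − f)/(H − s) = 280 × (3705.2 − 21) / (3705.2 − 280) = 280 × 3684.2 / 3425.2 ≈ 301.17 mm.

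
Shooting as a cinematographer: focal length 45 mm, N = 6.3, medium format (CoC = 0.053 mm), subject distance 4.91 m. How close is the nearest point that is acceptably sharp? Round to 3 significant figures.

2.72 m

Hyperfocal distance H = f²/(N·c) + f = 45²/(6.3 × 0.053) + 45 = 2025/0.3339 + 45 ≈ 6109.7 mm ≈ 6.110 m.
Near limit Dn = s·(H − f)/(H + s − 2f) = 4910 × (6109.7 − 45) / (6109.7 + 4910 − 2 × 45) = 4910 × 6064.7 / 10929.7 ≈ 2724.5 mm ≈ 2.72 m.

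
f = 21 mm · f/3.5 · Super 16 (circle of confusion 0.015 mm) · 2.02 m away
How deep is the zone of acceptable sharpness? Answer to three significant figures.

1.02 m

Hyperfocal distance H = f²/(N·c) + f = 21²/(3.5 × 0.015) + 21 = 441/0.0525 + 21 ≈ 8421.0 mm ≈ 8.421 m.
Near limit Dn = s·(H − f)/(H + s − 2f) = 2020 × (8421.0 − 21) / (8421.0 + 2020 − 2 × 21) = 2020 × 8400.0 / 10399.0 ≈ 1631.7 mm.
Far limit Df = s·(H − f)/(H − s) = 2020 × (8421.0 − 21) / (8421.0 − 2020) = 2020 × 8400.0 / 6401.0 ≈ 2650.8 mm.
Depth of field = Df − Dn = 2650.8 − 1631.7 ≈ 1019.1 mm ≈ 1.02 m.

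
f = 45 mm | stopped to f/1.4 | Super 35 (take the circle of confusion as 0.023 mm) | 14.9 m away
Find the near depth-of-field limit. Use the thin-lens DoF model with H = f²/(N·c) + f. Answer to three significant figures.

Hyperfocal distance H = f²/(N·c) + f = 45²/(1.4 × 0.023) + 45 = 2025/0.0322 + 45 ≈ 62933.2 mm ≈ 62.93 m.
Near limit Dn = s·(H − f)/(H + s − 2f) = 14900 × (62933.2 − 45) / (62933.2 + 14900 − 2 × 45) = 14900 × 62888.2 / 77743.2 ≈ 12053 mm ≈ 12.1 m.

12.1 m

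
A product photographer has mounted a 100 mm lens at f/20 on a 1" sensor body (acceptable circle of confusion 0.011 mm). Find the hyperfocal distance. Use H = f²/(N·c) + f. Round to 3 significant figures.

45.6 m

Hyperfocal distance H = f²/(N·c) + f = 100²/(20 × 0.011) + 100 = 10000/0.22 + 100 ≈ 45554.5 mm ≈ 45.6 m.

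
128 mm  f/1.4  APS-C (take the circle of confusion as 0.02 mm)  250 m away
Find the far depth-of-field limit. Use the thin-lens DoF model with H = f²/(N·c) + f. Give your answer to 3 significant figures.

436 m

Hyperfocal distance H = f²/(N·c) + f = 128²/(1.4 × 0.02) + 128 = 16384/0.028 + 128 ≈ 585270.9 mm ≈ 585.3 m.
Far limit Df = s·(H − f)/(H − s) = 250000 × (585270.9 − 128) / (585270.9 − 250000) = 250000 × 585142.9 / 335270.9 ≈ 436321 mm ≈ 436 m.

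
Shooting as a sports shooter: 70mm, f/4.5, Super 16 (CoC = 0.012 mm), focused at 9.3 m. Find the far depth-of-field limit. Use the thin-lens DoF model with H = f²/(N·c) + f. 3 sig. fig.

10.4 m

Hyperfocal distance H = f²/(N·c) + f = 70²/(4.5 × 0.012) + 70 = 4900/0.054 + 70 ≈ 90810.7 mm ≈ 90.81 m.
Far limit Df = s·(H − f)/(H − s) = 9300 × (90810.7 − 70) / (90810.7 − 9300) = 9300 × 90740.7 / 81510.7 ≈ 10353 mm ≈ 10.4 m.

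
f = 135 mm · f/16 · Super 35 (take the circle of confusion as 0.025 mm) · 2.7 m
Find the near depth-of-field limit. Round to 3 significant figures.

Hyperfocal distance H = f²/(N·c) + f = 135²/(16 × 0.025) + 135 = 18225/0.4 + 135 ≈ 45697.5 mm ≈ 45.70 m.
Near limit Dn = s·(H − f)/(H + s − 2f) = 2700 × (45697.5 − 135) / (45697.5 + 2700 − 2 × 135) = 2700 × 45562.5 / 48127.5 ≈ 2556.1 mm ≈ 2.56 m.

2.56 m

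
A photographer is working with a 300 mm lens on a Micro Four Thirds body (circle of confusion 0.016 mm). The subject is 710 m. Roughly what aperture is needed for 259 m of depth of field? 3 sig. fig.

Write h = H − f = f²/(N·c). The thin-lens limits are Dn = s·h/(h + (s−f)) and Df = s·h/(h − (s−f)), so DoF = Df − Dn = 2·s·(s−f)·h / (h² − (s−f)²).
That is a quadratic in h: DoF·h² − 2·s·(s−f)·h − DoF·(s−f)² = 0 ⇒ h = (s−f)·(s + √(s² + DoF²)) / DoF = 709700 × (710000 + √(710000² + 259000²)) / 259000 = 709700 × (710000 + 755765) / 259000 ≈ 4016423 mm.
Then N = f²/(c·h) = 300² / (0.016 × 4016423) = 90000 / 64263 ≈ 1.40.

f/1.40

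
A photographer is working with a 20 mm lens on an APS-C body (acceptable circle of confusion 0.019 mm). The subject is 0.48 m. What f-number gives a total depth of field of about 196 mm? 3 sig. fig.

f/8.98

Write h = H − f = f²/(N·c). The thin-lens limits are Dn = s·h/(h + (s−f)) and Df = s·h/(h − (s−f)), so DoF = Df − Dn = 2·s·(s−f)·h / (h² − (s−f)²).
That is a quadratic in h: DoF·h² − 2·s·(s−f)·h − DoF·(s−f)² = 0 ⇒ h = (s−f)·(s + √(s² + DoF²)) / DoF = 460 × (480 + √(480² + 196²)) / 196 = 460 × (480 + 518.475) / 196 ≈ 2343.4 mm.
Then N = f²/(c·h) = 20² / (0.019 × 2343.4) = 400 / 44.524 ≈ 8.98.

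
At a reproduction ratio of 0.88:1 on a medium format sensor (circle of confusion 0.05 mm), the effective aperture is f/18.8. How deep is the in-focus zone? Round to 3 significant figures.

At magnification m, DoF ≈ 2·N_eff·c/m² = 2 × 18.8 × 0.05 / 0.88² = 1.88 / 0.7744 ≈ 2.43 mm.

2.43 mm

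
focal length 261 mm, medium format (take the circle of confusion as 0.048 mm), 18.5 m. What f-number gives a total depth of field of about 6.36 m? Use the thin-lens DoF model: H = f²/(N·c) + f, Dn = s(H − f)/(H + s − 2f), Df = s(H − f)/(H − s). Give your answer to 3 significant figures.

Write h = H − f = f²/(N·c). The thin-lens limits are Dn = s·h/(h + (s−f)) and Df = s·h/(h − (s−f)), so DoF = Df − Dn = 2·s·(s−f)·h / (h² − (s−f)²).
That is a quadratic in h: DoF·h² − 2·s·(s−f)·h − DoF·(s−f)² = 0 ⇒ h = (s−f)·(s + √(s² + DoF²)) / DoF = 18239 × (18500 + √(18500² + 6360²)) / 6360 = 18239 × (18500 + 19562.7) / 6360 ≈ 109155 mm.
Then N = f²/(c·h) = 261² / (0.048 × 109155) = 68121 / 5239.4 ≈ 13.

f/13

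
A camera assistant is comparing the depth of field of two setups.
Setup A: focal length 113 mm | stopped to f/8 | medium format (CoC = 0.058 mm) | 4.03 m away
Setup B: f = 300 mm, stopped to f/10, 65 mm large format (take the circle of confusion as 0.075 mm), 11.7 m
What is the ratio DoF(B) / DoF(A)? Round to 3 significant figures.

1.92

Setup A: H = 113²/(8×0.058) + 113 ≈ 27632.4 mm; DoF = Df − Dn = 4698.8 − 3527.9 ≈ 1170.9 mm.
Setup B: H = 300²/(10×0.075) + 300 ≈ 120300.0 mm; DoF = Df − Dn = 12928.2 − 10684.9 ≈ 2243.3 mm.
Ratio = 2243.3 / 1170.9 ≈ 1.92.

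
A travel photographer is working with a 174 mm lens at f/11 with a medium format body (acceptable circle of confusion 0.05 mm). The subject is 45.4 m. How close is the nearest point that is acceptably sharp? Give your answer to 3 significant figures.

24.9 m

Hyperfocal distance H = f²/(N·c) + f = 174²/(11 × 0.05) + 174 = 30276/0.55 + 174 ≈ 55221.3 mm ≈ 55.22 m.
Near limit Dn = s·(H − f)/(H + s − 2f) = 45400 × (55221.3 − 174) / (55221.3 + 45400 − 2 × 174) = 45400 × 55047.3 / 100273.3 ≈ 24923 mm ≈ 24.9 m.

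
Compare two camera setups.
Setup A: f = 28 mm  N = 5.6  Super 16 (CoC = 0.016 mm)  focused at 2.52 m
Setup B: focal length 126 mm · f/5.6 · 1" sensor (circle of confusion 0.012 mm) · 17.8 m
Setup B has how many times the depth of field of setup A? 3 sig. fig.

Setup A: H = 28²/(5.6×0.016) + 28 ≈ 8778.0 mm; DoF = Df − Dn = 3523.5 − 1961.4 ≈ 1562.1 mm.
Setup B: H = 126²/(5.6×0.012) + 126 ≈ 236376.0 mm; DoF = Df − Dn = 19239.3 − 16561.1 ≈ 2678.2 mm.
Ratio = 2678.2 / 1562.1 ≈ 1.71.

1.71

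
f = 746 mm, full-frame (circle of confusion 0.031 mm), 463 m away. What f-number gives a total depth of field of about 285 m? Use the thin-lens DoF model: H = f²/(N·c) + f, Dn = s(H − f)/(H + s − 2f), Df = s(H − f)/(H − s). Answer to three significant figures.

f/11

Write h = H − f = f²/(N·c). The thin-lens limits are Dn = s·h/(h + (s−f)) and Df = s·h/(h − (s−f)), so DoF = Df − Dn = 2·s·(s−f)·h / (h² − (s−f)²).
That is a quadratic in h: DoF·h² − 2·s·(s−f)·h − DoF·(s−f)² = 0 ⇒ h = (s−f)·(s + √(s² + DoF²)) / DoF = 462254 × (463000 + √(463000² + 285000²)) / 285000 = 462254 × (463000 + 543686) / 285000 ≈ 1632787 mm.
Then N = f²/(c·h) = 746² / (0.031 × 1632787) = 556516 / 50616 ≈ 11.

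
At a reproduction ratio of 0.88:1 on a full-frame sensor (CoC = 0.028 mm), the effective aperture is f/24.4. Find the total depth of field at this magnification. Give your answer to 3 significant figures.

1.76 mm

At magnification m, DoF ≈ 2·N_eff·c/m² = 2 × 24.4 × 0.028 / 0.88² = 1.366 / 0.7744 ≈ 1.76 mm.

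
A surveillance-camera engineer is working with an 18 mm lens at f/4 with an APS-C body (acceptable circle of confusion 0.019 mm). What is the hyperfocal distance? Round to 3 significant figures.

Hyperfocal distance H = f²/(N·c) + f = 18²/(4 × 0.019) + 18 = 324/0.076 + 18 ≈ 4281.2 mm ≈ 4.28 m.

4.28 m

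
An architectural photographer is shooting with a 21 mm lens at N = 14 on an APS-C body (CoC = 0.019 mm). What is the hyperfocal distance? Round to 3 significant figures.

Hyperfocal distance H = f²/(N·c) + f = 21²/(14 × 0.019) + 21 = 441/0.266 + 21 ≈ 1678.9 mm ≈ 1.68 m.

1.68 m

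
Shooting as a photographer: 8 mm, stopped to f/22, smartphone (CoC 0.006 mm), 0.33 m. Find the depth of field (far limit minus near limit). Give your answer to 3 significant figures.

Hyperfocal distance H = f²/(N·c) + f = 8²/(22 × 0.006) + 8 = 64/0.132 + 8 ≈ 492.8 mm ≈ 0.493 m.
Near limit Dn = s·(H − f)/(H + s − 2f) = 330 × (492.8 − 8) / (492.8 + 330 − 2 × 8) = 330 × 484.8 / 806.8 ≈ 198.30 mm.
Far limit Df = s·(H − f)/(H − s) = 330 × (492.8 − 8) / (492.8 − 330) = 330 × 484.8 / 162.8 ≈ 982.51 mm.
Depth of field = Df − Dn = 982.51 − 198.30 ≈ 784.21 mm ≈ 0.784 m.

0.784 m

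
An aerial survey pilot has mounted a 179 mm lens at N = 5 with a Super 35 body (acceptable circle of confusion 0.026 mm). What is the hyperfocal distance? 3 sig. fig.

247 m

Hyperfocal distance H = f²/(N·c) + f = 179²/(5 × 0.026) + 179 = 32041/0.13 + 179 ≈ 246648.2 mm ≈ 247 m.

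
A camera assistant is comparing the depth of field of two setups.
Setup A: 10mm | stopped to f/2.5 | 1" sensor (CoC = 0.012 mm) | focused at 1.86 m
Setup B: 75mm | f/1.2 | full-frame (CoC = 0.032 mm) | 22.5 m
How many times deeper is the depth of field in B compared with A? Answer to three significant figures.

Setup A: H = 10²/(2.5×0.012) + 10 ≈ 3343.3 mm; DoF = Df − Dn = 4179.8 − 1196.1 ≈ 2983.7 mm.
Setup B: H = 75²/(1.2×0.032) + 75 ≈ 146559.4 mm; DoF = Df − Dn = 26567.1 − 19512.8 ≈ 7054.3 mm.
Ratio = 7054.3 / 2983.7 ≈ 2.36.

2.36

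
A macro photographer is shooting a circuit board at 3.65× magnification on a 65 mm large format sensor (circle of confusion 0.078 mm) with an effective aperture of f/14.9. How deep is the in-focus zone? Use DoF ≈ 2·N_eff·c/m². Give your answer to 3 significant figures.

At magnification m, DoF ≈ 2·N_eff·c/m² = 2 × 14.9 × 0.078 / 3.65² = 2.324 / 13.32 ≈ 0.174 mm.

0.174 mm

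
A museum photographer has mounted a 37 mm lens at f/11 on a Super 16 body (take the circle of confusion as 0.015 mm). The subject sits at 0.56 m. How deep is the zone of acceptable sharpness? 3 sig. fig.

70.9 mm

Hyperfocal distance H = f²/(N·c) + f = 37²/(11 × 0.015) + 37 = 1369/0.165 + 37 ≈ 8334.0 mm ≈ 8.334 m.
Near limit Dn = s·(H − f)/(H + s − 2f) = 560 × (8334.0 − 37) / (8334.0 + 560 − 2 × 37) = 560 × 8297.0 / 8820.0 ≈ 526.794 mm.
Far limit Df = s·(H − f)/(H − s) = 560 × (8334.0 − 37) / (8334.0 − 560) = 560 × 8297.0 / 7774.0 ≈ 597.674 mm.
Depth of field = Df − Dn = 597.674 − 526.794 ≈ 70.880 mm.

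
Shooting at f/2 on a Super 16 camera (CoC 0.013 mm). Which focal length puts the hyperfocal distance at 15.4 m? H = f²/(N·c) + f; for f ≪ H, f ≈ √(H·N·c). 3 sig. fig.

20.0 mm

From H = f²/(N·c) + f, with f ≪ H: f ≈ √(H·N·c) = √(15400 × 2 × 0.013) = √400.40 ≈ 20.01 mm.
The +f correction barely moves this — solving exactly, f² + N·c·f − N·c·H = 0 ⇒ f = (−N·c + √((N·c)² + 4·N·c·H))/2 = (−0.026 + √1601.6)/2 ≈ 19.997 mm, so f ≈ 20.0 mm.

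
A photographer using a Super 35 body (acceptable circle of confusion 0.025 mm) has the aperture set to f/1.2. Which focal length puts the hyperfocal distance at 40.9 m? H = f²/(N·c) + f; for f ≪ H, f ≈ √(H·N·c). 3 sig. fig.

From H = f²/(N·c) + f, with f ≪ H: f ≈ √(H·N·c) = √(40900 × 1.2 × 0.025) = √1227.0 ≈ 35.03 mm.
The +f correction barely moves this — solving exactly, f² + N·c·f − N·c·H = 0 ⇒ f = (−N·c + √((N·c)² + 4·N·c·H))/2 = (−0.03 + √4908.0)/2 ≈ 35.014 mm, so f ≈ 35.0 mm.

35.0 mm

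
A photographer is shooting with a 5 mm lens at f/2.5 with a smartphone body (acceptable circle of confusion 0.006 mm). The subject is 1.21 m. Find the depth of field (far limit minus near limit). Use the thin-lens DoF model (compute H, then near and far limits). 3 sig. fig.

Hyperfocal distance H = f²/(N·c) + f = 5²/(2.5 × 0.006) + 5 = 25/0.015 + 5 ≈ 1671.7 mm ≈ 1.672 m.
Near limit Dn = s·(H − f)/(H + s − 2f) = 1210 × (1671.7 − 5) / (1671.7 + 1210 − 2 × 5) = 1210 × 1666.7 / 2871.7 ≈ 702.3 mm.
Far limit Df = s·(H − f)/(H − s) = 1210 × (1671.7 − 5) / (1671.7 − 1210) = 1210 × 1666.7 / 461.7 ≈ 4368.2 mm.
Depth of field = Df − Dn = 4368.2 − 702.3 ≈ 3665.9 mm ≈ 3.67 m.

3.67 m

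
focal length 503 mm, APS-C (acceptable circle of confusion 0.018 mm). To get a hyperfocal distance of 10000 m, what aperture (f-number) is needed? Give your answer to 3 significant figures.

Rearrange H = f²/(N·c) + f for N: N = f² / ((H − f)·c).
N = 503² / ((10000000 − 503) × 0.018) = 253009 / 179991 ≈ 1.41.

f/1.41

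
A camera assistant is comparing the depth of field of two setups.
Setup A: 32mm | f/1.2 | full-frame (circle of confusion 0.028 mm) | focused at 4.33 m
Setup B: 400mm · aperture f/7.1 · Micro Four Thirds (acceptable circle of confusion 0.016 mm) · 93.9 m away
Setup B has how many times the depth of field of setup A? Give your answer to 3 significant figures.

Setup A: H = 32²/(1.2×0.028) + 32 ≈ 30508.2 mm; DoF = Df − Dn = 5040.9 − 3794.8 ≈ 1246.1 mm.
Setup B: H = 400²/(7.1×0.016) + 400 ≈ 1408850.7 mm; DoF = Df − Dn = 100577 − 88055 ≈ 12522 mm.
Ratio = 12522 / 1246.1 ≈ 10.0.

10.0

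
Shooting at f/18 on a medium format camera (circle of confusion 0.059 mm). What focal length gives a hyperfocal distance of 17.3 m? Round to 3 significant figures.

From H = f²/(N·c) + f, with f ≪ H: f ≈ √(H·N·c) = √(17300 × 18 × 0.059) = √18373 ≈ 135.5 mm.
Exact: f² + N·c·f − N·c·H = 0 ⇒ f = (−N·c + √((N·c)² + 4·N·c·H))/2 = (−1.062 + √73492)/2 ≈ 135.02 mm ≈ 135 mm.

135 mm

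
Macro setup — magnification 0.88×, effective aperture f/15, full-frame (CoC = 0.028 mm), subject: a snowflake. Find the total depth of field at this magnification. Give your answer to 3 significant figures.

At magnification m, DoF ≈ 2·N_eff·c/m² = 2 × 15 × 0.028 / 0.88² = 0.84 / 0.7744 ≈ 1.08 mm.

1.08 mm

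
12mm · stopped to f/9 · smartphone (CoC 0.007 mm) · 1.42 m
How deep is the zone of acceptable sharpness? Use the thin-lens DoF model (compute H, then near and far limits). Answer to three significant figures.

Hyperfocal distance H = f²/(N·c) + f = 12²/(9 × 0.007) + 12 = 144/0.063 + 12 ≈ 2297.7 mm ≈ 2.298 m.
Near limit Dn = s·(H − f)/(H + s − 2f) = 1420 × (2297.7 − 12) / (2297.7 + 1420 − 2 × 12) = 1420 × 2285.7 / 3693.7 ≈ 878.7 mm.
Far limit Df = s·(H − f)/(H − s) = 1420 × (2297.7 − 12) / (2297.7 − 1420) = 1420 × 2285.7 / 877.7 ≈ 3697.9 mm.
Depth of field = Df − Dn = 3697.9 − 878.7 ≈ 2819.2 mm ≈ 2.82 m.

2.82 m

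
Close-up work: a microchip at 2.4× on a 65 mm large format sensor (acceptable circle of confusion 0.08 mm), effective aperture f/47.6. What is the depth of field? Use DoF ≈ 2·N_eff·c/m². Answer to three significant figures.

At magnification m, DoF ≈ 2·N_eff·c/m² = 2 × 47.6 × 0.08 / 2.4² = 7.616 / 5.76 ≈ 1.32 mm.

1.32 mm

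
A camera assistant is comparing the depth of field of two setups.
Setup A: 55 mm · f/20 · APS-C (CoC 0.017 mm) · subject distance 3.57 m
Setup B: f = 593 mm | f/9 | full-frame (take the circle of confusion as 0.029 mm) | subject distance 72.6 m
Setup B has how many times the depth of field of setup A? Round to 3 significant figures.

2.33

Setup A: H = 55²/(20×0.017) + 55 ≈ 8952.1 mm; DoF = Df − Dn = 5901.6 − 2559.0 ≈ 3342.6 mm.
Setup B: H = 593²/(9×0.029) + 593 ≈ 1347907.2 mm; DoF = Df − Dn = 76699.2 − 68916.8 ≈ 7782.4 mm.
Ratio = 7782.4 / 3342.6 ≈ 2.33.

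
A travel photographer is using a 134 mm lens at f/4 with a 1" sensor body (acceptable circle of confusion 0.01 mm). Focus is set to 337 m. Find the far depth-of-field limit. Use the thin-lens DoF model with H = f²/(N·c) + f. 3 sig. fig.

1350 m

Hyperfocal distance H = f²/(N·c) + f = 134²/(4 × 0.01) + 134 = 17956/0.04 + 134 ≈ 449034.0 mm ≈ 449.0 m.
Far limit Df = s·(H − f)/(H − s) = 337000 × (449034.0 − 134) / (449034.0 − 337000) = 337000 × 448900.0 / 112034.0 ≈ 1350298 mm ≈ 1350 m.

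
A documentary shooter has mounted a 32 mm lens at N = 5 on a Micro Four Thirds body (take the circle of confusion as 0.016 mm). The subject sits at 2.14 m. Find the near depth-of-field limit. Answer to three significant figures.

Hyperfocal distance H = f²/(N·c) + f = 32²/(5 × 0.016) + 32 = 1024/0.08 + 32 ≈ 12832.0 mm ≈ 12.83 m.
Near limit Dn = s·(H − f)/(H + s − 2f) = 2140 × (12832.0 − 32) / (12832.0 + 2140 − 2 × 32) = 2140 × 12800.0 / 14908.0 ≈ 1837.4 mm ≈ 1.84 m.

1.84 m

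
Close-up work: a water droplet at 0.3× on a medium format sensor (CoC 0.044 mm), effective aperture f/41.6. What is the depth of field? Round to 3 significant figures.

40.7 mm

At magnification m, DoF ≈ 2·N_eff·c/m² = 2 × 41.6 × 0.044 / 0.3² = 3.661 / 0.09 ≈ 40.7 mm.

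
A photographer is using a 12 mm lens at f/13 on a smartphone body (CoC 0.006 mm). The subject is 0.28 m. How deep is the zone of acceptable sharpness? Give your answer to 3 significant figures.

Hyperfocal distance H = f²/(N·c) + f = 12²/(13 × 0.006) + 12 = 144/0.078 + 12 ≈ 1858.2 mm ≈ 1.858 m.
Near limit Dn = s·(H − f)/(H + s − 2f) = 280 × (1858.2 − 12) / (1858.2 + 280 − 2 × 12) = 280 × 1846.2 / 2114.2 ≈ 244.506 mm.
Far limit Df = s·(H − f)/(H − s) = 280 × (1858.2 − 12) / (1858.2 − 280) = 280 × 1846.2 / 1578.2 ≈ 327.549 mm.
Depth of field = Df − Dn = 327.549 − 244.506 ≈ 83.043 mm.

83.0 mm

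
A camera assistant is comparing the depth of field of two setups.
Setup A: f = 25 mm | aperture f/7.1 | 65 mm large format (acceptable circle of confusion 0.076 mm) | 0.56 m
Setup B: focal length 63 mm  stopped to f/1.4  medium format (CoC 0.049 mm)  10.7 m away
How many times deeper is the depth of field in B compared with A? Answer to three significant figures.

Setup A: H = 25²/(7.1×0.076) + 25 ≈ 1183.3 mm; DoF = Df − Dn = 1040.69 − 383.06 ≈ 657.63 mm.
Setup B: H = 63²/(1.4×0.049) + 63 ≈ 57920.1 mm; DoF = Df − Dn = 13110.3 − 9038.3 ≈ 4072.0 mm.
Ratio = 4072.0 / 657.63 ≈ 6.19.

6.19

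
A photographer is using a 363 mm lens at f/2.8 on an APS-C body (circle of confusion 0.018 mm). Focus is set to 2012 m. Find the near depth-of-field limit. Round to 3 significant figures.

Hyperfocal distance H = f²/(N·c) + f = 363²/(2.8 × 0.018) + 363 = 131769/0.0504 + 363 ≈ 2614827.3 mm ≈ 2615 m.
Near limit Dn = s·(H − f)/(H + s − 2f) = 2012000 × (2614827.3 − 363) / (2614827.3 + 2012000 − 2 × 363) = 2012000 × 2614464.3 / 4626101.3 ≈ 1137092 mm ≈ 1140 m.

1140 m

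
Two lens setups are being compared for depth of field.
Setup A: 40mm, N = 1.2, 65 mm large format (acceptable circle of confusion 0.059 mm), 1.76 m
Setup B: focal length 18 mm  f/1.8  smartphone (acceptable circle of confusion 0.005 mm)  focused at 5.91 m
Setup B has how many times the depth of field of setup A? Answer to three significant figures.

Setup A: H = 40²/(1.2×0.059) + 40 ≈ 22638.9 mm; DoF = Df − Dn = 1904.99 − 1635.52 ≈ 269.47 mm.
Setup B: H = 18²/(1.8×0.005) + 18 ≈ 36018.0 mm; DoF = Df − Dn = 7066.6 − 5078.8 ≈ 1987.8 mm.
Ratio = 1987.8 / 269.47 ≈ 7.38.

7.38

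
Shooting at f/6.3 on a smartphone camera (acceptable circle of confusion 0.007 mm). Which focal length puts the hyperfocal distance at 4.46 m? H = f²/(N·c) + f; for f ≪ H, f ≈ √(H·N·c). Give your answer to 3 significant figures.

14.0 mm

From H = f²/(N·c) + f, with f ≪ H: f ≈ √(H·N·c) = √(4460 × 6.3 × 0.007) = √196.69 ≈ 14.02 mm.
The +f correction barely moves this — solving exactly, f² + N·c·f − N·c·H = 0 ⇒ f = (−N·c + √((N·c)² + 4·N·c·H))/2 = (−0.0441 + √786.75)/2 ≈ 14.002 mm, so f ≈ 14.0 mm.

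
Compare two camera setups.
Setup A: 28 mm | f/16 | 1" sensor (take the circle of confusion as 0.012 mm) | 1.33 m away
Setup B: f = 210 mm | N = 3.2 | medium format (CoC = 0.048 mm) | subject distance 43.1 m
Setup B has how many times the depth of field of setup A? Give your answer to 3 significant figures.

Setup A: H = 28²/(16×0.012) + 28 ≈ 4111.3 mm; DoF = Df − Dn = 1952.60 − 1008.45 ≈ 944.15 mm.
Setup B: H = 210²/(3.2×0.048) + 210 ≈ 287319.4 mm; DoF = Df − Dn = 50669 − 37498 ≈ 13171 mm.
Ratio = 13171 / 944.15 ≈ 14.0.

14.0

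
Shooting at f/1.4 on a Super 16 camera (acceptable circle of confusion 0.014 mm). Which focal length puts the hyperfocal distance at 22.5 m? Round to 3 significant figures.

From H = f²/(N·c) + f, with f ≪ H: f ≈ √(H·N·c) = √(22500 × 1.4 × 0.014) = √441.00 ≈ 21.00 mm.
The +f correction barely moves this — solving exactly, f² + N·c·f − N·c·H = 0 ⇒ f = (−N·c + √((N·c)² + 4·N·c·H))/2 = (−0.0196 + √1764.0)/2 ≈ 20.990 mm, so f ≈ 21.0 mm.

21.0 mm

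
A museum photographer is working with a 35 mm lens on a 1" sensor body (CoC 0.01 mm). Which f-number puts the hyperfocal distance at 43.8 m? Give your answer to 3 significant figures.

Rearrange H = f²/(N·c) + f for N: N = f² / ((H − f)·c).
N = 35² / ((43800 − 35) × 0.01) = 1225 / 437.7 ≈ 2.80.

f/2.80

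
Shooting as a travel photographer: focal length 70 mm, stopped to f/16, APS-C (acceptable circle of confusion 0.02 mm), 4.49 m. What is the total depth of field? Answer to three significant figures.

Hyperfocal distance H = f²/(N·c) + f = 70²/(16 × 0.02) + 70 = 4900/0.32 + 70 ≈ 15382.5 mm ≈ 15.38 m.
Near limit Dn = s·(H − f)/(H + s − 2f) = 4490 × (15382.5 − 70) / (15382.5 + 4490 − 2 × 70) = 4490 × 15312.5 / 19732.5 ≈ 3484.3 mm.
Far limit Df = s·(H − f)/(H − s) = 4490 × (15382.5 − 70) / (15382.5 − 4490) = 4490 × 15312.5 / 10892.5 ≈ 6312.0 mm.
Depth of field = Df − Dn = 6312.0 − 3484.3 ≈ 2827.7 mm ≈ 2.83 m.

2.83 m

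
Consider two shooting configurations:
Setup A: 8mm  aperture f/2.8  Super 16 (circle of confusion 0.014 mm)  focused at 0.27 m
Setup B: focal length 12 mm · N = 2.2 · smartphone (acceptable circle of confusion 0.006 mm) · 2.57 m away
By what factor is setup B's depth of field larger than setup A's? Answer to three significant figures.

Setup A: H = 8²/(2.8×0.014) + 8 ≈ 1640.7 mm; DoF = Df − Dn = 321.610 − 232.663 ≈ 88.947 mm.
Setup B: H = 12²/(2.2×0.006) + 12 ≈ 10921.1 mm; DoF = Df − Dn = 3357.2 − 2081.8 ≈ 1275.4 mm.
Ratio = 1275.4 / 88.947 ≈ 14.3.

14.3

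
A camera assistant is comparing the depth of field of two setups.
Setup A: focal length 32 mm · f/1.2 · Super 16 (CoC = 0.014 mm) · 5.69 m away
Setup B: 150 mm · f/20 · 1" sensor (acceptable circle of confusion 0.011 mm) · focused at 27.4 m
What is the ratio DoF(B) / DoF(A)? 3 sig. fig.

Setup A: H = 32²/(1.2×0.014) + 32 ≈ 60984.4 mm; DoF = Df − Dn = 6272.2 − 5206.7 ≈ 1065.5 mm.
Setup B: H = 150²/(20×0.011) + 150 ≈ 102422.7 mm; DoF = Df − Dn = 37352 − 21635 ≈ 15717 mm.
Ratio = 15717 / 1065.5 ≈ 14.8.

14.8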